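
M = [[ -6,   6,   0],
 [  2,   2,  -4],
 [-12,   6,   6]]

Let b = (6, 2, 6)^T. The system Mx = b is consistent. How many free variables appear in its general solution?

1

Row reduce the augmented matrix [M | b].
R2 ← R2 + (1/3)·R1: [0, 4, -4, 4]
R3 ← R3 − (2)·R1: [0, -6, 6, -6]
R3 ← R3 + (3/2)·R2: [0, 0, 0, 0]
The echelon form has 2 nonzero rows, and every pivot lies in the first 3 columns, so rank(M) = rank([M|b]) = 2.
The system is consistent.
Free variables = (unknowns) − (rank) = 3 − 2 = 1.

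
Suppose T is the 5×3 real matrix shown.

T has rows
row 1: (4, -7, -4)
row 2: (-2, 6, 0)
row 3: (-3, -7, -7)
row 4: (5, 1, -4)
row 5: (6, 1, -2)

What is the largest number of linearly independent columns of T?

Row reduce to echelon form.
R2 ← R2 + (1/2)·R1: [0, 5/2, -2]
R3 ← R3 + (3/4)·R1: [0, -49/4, -10]
R4 ← R4 − (5/4)·R1: [0, 39/4, 1]
R5 ← R5 − (3/2)·R1: [0, 23/2, 4]
R3 ← R3 + (49/10)·R2: [0, 0, -99/5]
R4 ← R4 − (39/10)·R2: [0, 0, 44/5]
R5 ← R5 − (23/5)·R2: [0, 0, 66/5]
R4 ← R4 + (4/9)·R3: [0, 0, 0]
R5 ← R5 + (2/3)·R3: [0, 0, 0]
Echelon form has 3 nonzero rows, so rank(T) = 3.
The rank gives the maximum number of linearly independent columns: 3.

3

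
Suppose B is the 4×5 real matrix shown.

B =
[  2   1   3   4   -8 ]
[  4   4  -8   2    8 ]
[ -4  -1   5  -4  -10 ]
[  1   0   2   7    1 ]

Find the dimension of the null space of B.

Row reduce to echelon form.
R2 ← R2 − (2)·R1: [0, 2, -14, -6, 24]
R3 ← R3 + (2)·R1: [0, 1, 11, 4, -26]
R4 ← R4 − (1/2)·R1: [0, -1/2, 1/2, 5, 5]
R3 ← R3 − (1/2)·R2: [0, 0, 18, 7, -38]
R4 ← R4 + (1/4)·R2: [0, 0, -3, 7/2, 11]
R4 ← R4 + (1/6)·R3: [0, 0, 0, 14/3, 14/3]
4 nonzero rows, so rank(B) = 4.
B has 5 columns; by rank–nullity, nullity = 5 − 4 = 1.

1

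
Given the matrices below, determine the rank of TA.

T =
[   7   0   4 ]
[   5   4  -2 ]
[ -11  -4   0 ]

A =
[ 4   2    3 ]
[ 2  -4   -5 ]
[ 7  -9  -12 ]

First compute TA:
[[ 56, -22, -27],
 [ 14,  12,  19],
 [-52,  -6, -13]]
Now row reduce the product.
R2 ← R2 − (1/4)·R1: [0, 35/2, 103/4]
R3 ← R3 + (13/14)·R1: [0, -185/7, -533/14]
R3 ← R3 + (74/49)·R2: [0, 0, 40/49]
3 nonzero rows, so rank(TA) = 3.

3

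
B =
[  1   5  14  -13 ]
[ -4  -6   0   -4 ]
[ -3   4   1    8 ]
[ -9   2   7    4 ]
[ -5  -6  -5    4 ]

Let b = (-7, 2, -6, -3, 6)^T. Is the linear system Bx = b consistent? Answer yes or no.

no

Row reduce the augmented matrix [B | b].
R2 ← R2 + (4)·R1: [0, 14, 56, -56, -26]
R3 ← R3 + (3)·R1: [0, 19, 43, -31, -27]
R4 ← R4 + (9)·R1: [0, 47, 133, -113, -66]
R5 ← R5 + (5)·R1: [0, 19, 65, -61, -29]
R3 ← R3 − (19/14)·R2: [0, 0, -33, 45, 58/7]
R4 ← R4 − (47/14)·R2: [0, 0, -55, 75, 149/7]
R5 ← R5 − (19/14)·R2: [0, 0, -11, 15, 44/7]
R4 ← R4 − (5/3)·R3: [0, 0, 0, 0, 157/21]
R5 ← R5 − (1/3)·R3: [0, 0, 0, 0, 74/21]
R5 ← R5 − (74/157)·R4: [0, 0, 0, 0, 0]
The echelon form has 4 nonzero rows; the last pivot sits in the augmented column, so rank(B) = 3 but rank([B|b]) = 4.
Since the ranks differ, the system is inconsistent.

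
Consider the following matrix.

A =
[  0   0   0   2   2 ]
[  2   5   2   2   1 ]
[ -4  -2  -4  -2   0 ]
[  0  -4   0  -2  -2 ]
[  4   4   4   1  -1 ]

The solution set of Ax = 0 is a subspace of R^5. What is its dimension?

Row reduce to echelon form.
Swap R1 ↔ R2
R3 ← R3 + (2)·R1: [0, 8, 0, 2, 2]
R5 ← R5 − (2)·R1: [0, -6, 0, -3, -3]
Swap R2 ↔ R3
R4 ← R4 + (1/2)·R2: [0, 0, 0, -1, -1]
R5 ← R5 + (3/4)·R2: [0, 0, 0, -3/2, -3/2]
R4 ← R4 + (1/2)·R3: [0, 0, 0, 0, 0]
R5 ← R5 + (3/4)·R3: [0, 0, 0, 0, 0]
3 nonzero rows, so rank(A) = 3.
A has 5 columns; by rank–nullity, nullity = 5 − 3 = 2.

2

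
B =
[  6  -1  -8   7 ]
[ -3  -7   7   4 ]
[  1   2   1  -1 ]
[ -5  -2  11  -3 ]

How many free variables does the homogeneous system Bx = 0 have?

1

Row reduce to echelon form.
R2 ← R2 + (1/2)·R1: [0, -15/2, 3, 15/2]
R3 ← R3 − (1/6)·R1: [0, 13/6, 7/3, -13/6]
R4 ← R4 + (5/6)·R1: [0, -17/6, 13/3, 17/6]
R3 ← R3 + (13/45)·R2: [0, 0, 16/5, 0]
R4 ← R4 − (17/45)·R2: [0, 0, 16/5, 0]
R4 ← R4 − R3: [0, 0, 0, 0]
3 nonzero rows, so rank(B) = 3.
B has 4 columns; by rank–nullity, nullity = 4 − 3 = 1.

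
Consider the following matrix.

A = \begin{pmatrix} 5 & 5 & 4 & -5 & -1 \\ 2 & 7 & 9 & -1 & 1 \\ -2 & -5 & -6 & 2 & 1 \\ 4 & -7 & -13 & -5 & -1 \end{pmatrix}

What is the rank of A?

Row reduce to echelon form.
R2 ← R2 − (2/5)·R1: [0, 5, 37/5, 1, 7/5]
R3 ← R3 + (2/5)·R1: [0, -3, -22/5, 0, 3/5]
R4 ← R4 − (4/5)·R1: [0, -11, -81/5, -1, -1/5]
R3 ← R3 + (3/5)·R2: [0, 0, 1/25, 3/5, 36/25]
R4 ← R4 + (11/5)·R2: [0, 0, 2/25, 6/5, 72/25]
R4 ← R4 − (2)·R3: [0, 0, 0, 0, 0]
Echelon form has 3 nonzero rows, so rank(A) = 3.

3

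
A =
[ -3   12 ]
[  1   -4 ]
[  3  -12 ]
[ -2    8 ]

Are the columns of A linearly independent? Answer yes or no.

Row reduce A to echelon form.
R2 ← R2 + (1/3)·R1: [0, 0]
R3 ← R3 + R1: [0, 0]
R4 ← R4 − (2/3)·R1: [0, 0]
1 pivot among 2 columns.
Only 1 < 2 pivot columns, so the columns are linearly dependent.

no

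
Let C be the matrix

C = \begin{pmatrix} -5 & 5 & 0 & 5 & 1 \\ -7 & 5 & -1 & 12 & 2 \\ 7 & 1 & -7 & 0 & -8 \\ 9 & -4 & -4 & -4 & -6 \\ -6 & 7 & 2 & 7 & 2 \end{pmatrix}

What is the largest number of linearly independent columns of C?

Row reduce to echelon form.
R2 ← R2 − (7/5)·R1: [0, -2, -1, 5, 3/5]
R3 ← R3 + (7/5)·R1: [0, 8, -7, 7, -33/5]
R4 ← R4 + (9/5)·R1: [0, 5, -4, 5, -21/5]
R5 ← R5 − (6/5)·R1: [0, 1, 2, 1, 4/5]
R3 ← R3 + (4)·R2: [0, 0, -11, 27, -21/5]
R4 ← R4 + (5/2)·R2: [0, 0, -13/2, 35/2, -27/10]
R5 ← R5 + (1/2)·R2: [0, 0, 3/2, 7/2, 11/10]
R4 ← R4 − (13/22)·R3: [0, 0, 0, 17/11, -12/55]
R5 ← R5 + (3/22)·R3: [0, 0, 0, 79/11, 29/55]
R5 ← R5 − (79/17)·R4: [0, 0, 0, 0, 131/85]
Echelon form has 5 nonzero rows, so rank(C) = 5.
The rank gives the maximum number of linearly independent columns: 5.

5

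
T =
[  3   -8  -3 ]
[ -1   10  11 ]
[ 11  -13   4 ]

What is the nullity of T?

0

Row reduce to echelon form.
R2 ← R2 + (1/3)·R1: [0, 22/3, 10]
R3 ← R3 − (11/3)·R1: [0, 49/3, 15]
R3 ← R3 − (49/22)·R2: [0, 0, -80/11]
3 nonzero rows, so rank(T) = 3.
T has 3 columns; by rank–nullity, nullity = 3 − 3 = 0.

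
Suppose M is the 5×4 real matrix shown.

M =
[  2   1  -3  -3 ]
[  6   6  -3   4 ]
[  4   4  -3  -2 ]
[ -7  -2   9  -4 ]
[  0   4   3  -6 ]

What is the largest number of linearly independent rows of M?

Row reduce to echelon form.
R2 ← R2 − (3)·R1: [0, 3, 6, 13]
R3 ← R3 − (2)·R1: [0, 2, 3, 4]
R4 ← R4 + (7/2)·R1: [0, 3/2, -3/2, -29/2]
R3 ← R3 − (2/3)·R2: [0, 0, -1, -14/3]
R4 ← R4 − (1/2)·R2: [0, 0, -9/2, -21]
R5 ← R5 − (4/3)·R2: [0, 0, -5, -70/3]
R4 ← R4 − (9/2)·R3: [0, 0, 0, 0]
R5 ← R5 − (5)·R3: [0, 0, 0, 0]
Echelon form has 3 nonzero rows, so rank(M) = 3.
The rank gives the maximum number of linearly independent rows: 3.

3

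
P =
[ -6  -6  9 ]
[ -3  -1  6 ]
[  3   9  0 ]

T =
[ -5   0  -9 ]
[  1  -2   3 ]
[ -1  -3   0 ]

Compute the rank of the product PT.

2

First compute PT:
[[ 15, -15,  36],
 [  8, -16,  24],
 [ -6, -18,   0]]
Now row reduce the product.
R2 ← R2 − (8/15)·R1: [0, -8, 24/5]
R3 ← R3 + (2/5)·R1: [0, -24, 72/5]
R3 ← R3 − (3)·R2: [0, 0, 0]
2 nonzero rows, so rank(PT) = 2.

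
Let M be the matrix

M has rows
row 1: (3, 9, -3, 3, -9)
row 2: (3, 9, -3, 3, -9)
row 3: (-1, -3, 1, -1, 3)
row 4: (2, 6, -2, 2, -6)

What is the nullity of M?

4

Row reduce to echelon form.
R2 ← R2 − R1: [0, 0, 0, 0, 0]
R3 ← R3 + (1/3)·R1: [0, 0, 0, 0, 0]
R4 ← R4 − (2/3)·R1: [0, 0, 0, 0, 0]
1 nonzero row, so rank(M) = 1.
M has 5 columns; by rank–nullity, nullity = 5 − 1 = 4.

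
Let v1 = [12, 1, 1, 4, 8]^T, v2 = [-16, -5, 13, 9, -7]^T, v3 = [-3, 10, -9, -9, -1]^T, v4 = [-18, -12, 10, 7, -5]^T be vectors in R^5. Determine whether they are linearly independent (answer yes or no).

yes

Form the matrix with these vectors as rows and row reduce.
R2 ← R2 + (4/3)·R1: [0, -11/3, 43/3, 43/3, 11/3]
R3 ← R3 + (1/4)·R1: [0, 41/4, -35/4, -8, 1]
R4 ← R4 + (3/2)·R1: [0, -21/2, 23/2, 13, 7]
R3 ← R3 + (123/44)·R2: [0, 0, 689/22, 1411/44, 45/4]
R4 ← R4 − (63/22)·R2: [0, 0, -325/11, -617/22, -7/2]
R4 ← R4 + (50/53)·R3: [0, 0, 0, 117/53, 377/53]
4 nonzero rows, so the 4 vectors span a space of dimension 4.
Since 4 = 4, the vectors are linearly independent.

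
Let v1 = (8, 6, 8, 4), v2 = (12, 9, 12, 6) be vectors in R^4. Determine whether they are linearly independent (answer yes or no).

Form the matrix with these vectors as rows and row reduce.
R2 ← R2 − (3/2)·R1: [0, 0, 0, 0]
1 nonzero row, so the 2 vectors span a space of dimension 1.
Since 1 < 2, the vectors are linearly dependent.

no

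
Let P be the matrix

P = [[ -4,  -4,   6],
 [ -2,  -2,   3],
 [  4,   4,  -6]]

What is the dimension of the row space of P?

1

Row reduce to echelon form.
R2 ← R2 − (1/2)·R1: [0, 0, 0]
R3 ← R3 + R1: [0, 0, 0]
Echelon form has 1 nonzero row, so rank(P) = 1.
The row space has dimension equal to the rank: 1.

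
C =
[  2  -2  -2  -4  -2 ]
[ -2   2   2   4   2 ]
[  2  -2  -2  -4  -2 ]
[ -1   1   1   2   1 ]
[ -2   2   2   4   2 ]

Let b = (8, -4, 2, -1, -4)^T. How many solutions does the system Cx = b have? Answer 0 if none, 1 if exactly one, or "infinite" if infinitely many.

Row reduce the augmented matrix [C | b].
R2 ← R2 + R1: [0, 0, 0, 0, 0, 4]
R3 ← R3 − R1: [0, 0, 0, 0, 0, -6]
R4 ← R4 + (1/2)·R1: [0, 0, 0, 0, 0, 3]
R5 ← R5 + R1: [0, 0, 0, 0, 0, 4]
R3 ← R3 + (3/2)·R2: [0, 0, 0, 0, 0, 0]
R4 ← R4 − (3/4)·R2: [0, 0, 0, 0, 0, 0]
R5 ← R5 − R2: [0, 0, 0, 0, 0, 0]
The echelon form has 2 nonzero rows; the last pivot sits in the augmented column, so rank(C) = 1 but rank([C|b]) = 2.
Since the ranks differ, the system is inconsistent.
It has no solutions.

0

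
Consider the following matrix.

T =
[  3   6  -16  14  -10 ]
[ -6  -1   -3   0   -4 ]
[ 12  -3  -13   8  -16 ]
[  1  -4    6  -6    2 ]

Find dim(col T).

3

Row reduce to echelon form.
R2 ← R2 + (2)·R1: [0, 11, -35, 28, -24]
R3 ← R3 − (4)·R1: [0, -27, 51, -48, 24]
R4 ← R4 − (1/3)·R1: [0, -6, 34/3, -32/3, 16/3]
R3 ← R3 + (27/11)·R2: [0, 0, -384/11, 228/11, -384/11]
R4 ← R4 + (6/11)·R2: [0, 0, -256/33, 152/33, -256/33]
R4 ← R4 − (2/9)·R3: [0, 0, 0, 0, 0]
Echelon form has 3 nonzero rows, so rank(T) = 3.
The column space has dimension equal to the rank: 3.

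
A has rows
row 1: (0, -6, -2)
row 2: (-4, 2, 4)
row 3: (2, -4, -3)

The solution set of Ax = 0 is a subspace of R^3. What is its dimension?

Row reduce to echelon form.
Swap R1 ↔ R2
R3 ← R3 + (1/2)·R1: [0, -3, -1]
R3 ← R3 − (1/2)·R2: [0, 0, 0]
2 nonzero rows, so rank(A) = 2.
A has 3 columns; by rank–nullity, nullity = 3 − 2 = 1.

1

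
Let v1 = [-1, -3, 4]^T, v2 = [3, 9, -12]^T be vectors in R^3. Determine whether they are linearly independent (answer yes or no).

Form the matrix with these vectors as rows and row reduce.
R2 ← R2 + (3)·R1: [0, 0, 0]
1 nonzero row, so the 2 vectors span a space of dimension 1.
Since 1 < 2, the vectors are linearly dependent.

no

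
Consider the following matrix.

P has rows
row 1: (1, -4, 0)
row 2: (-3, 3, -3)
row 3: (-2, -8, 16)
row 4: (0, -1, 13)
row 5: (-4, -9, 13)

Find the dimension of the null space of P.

Row reduce to echelon form.
R2 ← R2 + (3)·R1: [0, -9, -3]
R3 ← R3 + (2)·R1: [0, -16, 16]
R5 ← R5 + (4)·R1: [0, -25, 13]
R3 ← R3 − (16/9)·R2: [0, 0, 64/3]
R4 ← R4 − (1/9)·R2: [0, 0, 40/3]
R5 ← R5 − (25/9)·R2: [0, 0, 64/3]
R4 ← R4 − (5/8)·R3: [0, 0, 0]
R5 ← R5 − R3: [0, 0, 0]
3 nonzero rows, so rank(P) = 3.
P has 3 columns; by rank–nullity, nullity = 3 − 3 = 0.

0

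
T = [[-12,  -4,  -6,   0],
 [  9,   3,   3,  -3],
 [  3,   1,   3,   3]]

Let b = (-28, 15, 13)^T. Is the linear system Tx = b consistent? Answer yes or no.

Row reduce the augmented matrix [T | b].
R2 ← R2 + (3/4)·R1: [0, 0, -3/2, -3, -6]
R3 ← R3 + (1/4)·R1: [0, 0, 3/2, 3, 6]
R3 ← R3 + R2: [0, 0, 0, 0, 0]
The echelon form has 2 nonzero rows, and every pivot lies in the first 4 columns, so rank(T) = rank([T|b]) = 2.
The system is consistent.

yes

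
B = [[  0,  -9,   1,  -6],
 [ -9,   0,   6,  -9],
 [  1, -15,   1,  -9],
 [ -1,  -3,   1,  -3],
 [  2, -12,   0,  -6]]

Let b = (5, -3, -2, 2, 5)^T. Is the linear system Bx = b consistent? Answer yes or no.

no

Row reduce the augmented matrix [B | b].
Swap R1 ↔ R2
R3 ← R3 + (1/9)·R1: [0, -15, 5/3, -10, -7/3]
R4 ← R4 − (1/9)·R1: [0, -3, 1/3, -2, 7/3]
R5 ← R5 + (2/9)·R1: [0, -12, 4/3, -8, 13/3]
R3 ← R3 − (5/3)·R2: [0, 0, 0, 0, -32/3]
R4 ← R4 − (1/3)·R2: [0, 0, 0, 0, 2/3]
R5 ← R5 − (4/3)·R2: [0, 0, 0, 0, -7/3]
R4 ← R4 + (1/16)·R3: [0, 0, 0, 0, 0]
R5 ← R5 − (7/32)·R3: [0, 0, 0, 0, 0]
The echelon form has 3 nonzero rows; the last pivot sits in the augmented column, so rank(B) = 2 but rank([B|b]) = 3.
Since the ranks differ, the system is inconsistent.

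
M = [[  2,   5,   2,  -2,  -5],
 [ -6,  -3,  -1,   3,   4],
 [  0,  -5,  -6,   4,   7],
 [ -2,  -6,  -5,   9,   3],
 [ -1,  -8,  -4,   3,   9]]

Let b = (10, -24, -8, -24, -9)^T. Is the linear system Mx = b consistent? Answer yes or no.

yes

Row reduce the augmented matrix [M | b].
R2 ← R2 + (3)·R1: [0, 12, 5, -3, -11, 6]
R4 ← R4 + R1: [0, -1, -3, 7, -2, -14]
R5 ← R5 + (1/2)·R1: [0, -11/2, -3, 2, 13/2, -4]
R3 ← R3 + (5/12)·R2: [0, 0, -47/12, 11/4, 29/12, -11/2]
R4 ← R4 + (1/12)·R2: [0, 0, -31/12, 27/4, -35/12, -27/2]
R5 ← R5 + (11/24)·R2: [0, 0, -17/24, 5/8, 35/24, -5/4]
R4 ← R4 − (31/47)·R3: [0, 0, 0, 232/47, -212/47, -464/47]
R5 ← R5 − (17/94)·R3: [0, 0, 0, 6/47, 48/47, -12/47]
R5 ← R5 − (3/116)·R4: [0, 0, 0, 0, 33/29, 0]
The echelon form has 5 nonzero rows, and every pivot lies in the first 5 columns, so rank(M) = rank([M|b]) = 5.
The system is consistent.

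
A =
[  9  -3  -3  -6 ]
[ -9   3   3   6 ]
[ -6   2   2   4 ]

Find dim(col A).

Row reduce to echelon form.
R2 ← R2 + R1: [0, 0, 0, 0]
R3 ← R3 + (2/3)·R1: [0, 0, 0, 0]
Echelon form has 1 nonzero row, so rank(A) = 1.
The column space has dimension equal to the rank: 1.

1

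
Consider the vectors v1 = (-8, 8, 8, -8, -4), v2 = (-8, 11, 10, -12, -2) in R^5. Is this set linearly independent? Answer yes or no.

Form the matrix with these vectors as rows and row reduce.
R2 ← R2 − R1: [0, 3, 2, -4, 2]
2 nonzero rows, so the 2 vectors span a space of dimension 2.
Since 2 = 2, the vectors are linearly independent.

yes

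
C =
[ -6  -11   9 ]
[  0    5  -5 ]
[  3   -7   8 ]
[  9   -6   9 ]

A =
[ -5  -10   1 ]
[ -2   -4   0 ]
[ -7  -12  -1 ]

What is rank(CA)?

2

First compute CA:
[[-11,  -4, -15],
 [ 25,  40,   5],
 [-57, -98,  -5],
 [-96, -174,   0]]
Now row reduce the product.
R2 ← R2 + (25/11)·R1: [0, 340/11, -320/11]
R3 ← R3 − (57/11)·R1: [0, -850/11, 800/11]
R4 ← R4 − (96/11)·R1: [0, -1530/11, 1440/11]
R3 ← R3 + (5/2)·R2: [0, 0, 0]
R4 ← R4 + (9/2)·R2: [0, 0, 0]
2 nonzero rows, so rank(CA) = 2.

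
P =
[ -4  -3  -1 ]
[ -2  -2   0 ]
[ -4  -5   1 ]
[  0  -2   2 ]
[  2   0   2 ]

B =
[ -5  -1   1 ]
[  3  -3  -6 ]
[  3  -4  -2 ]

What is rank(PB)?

2

First compute PB:
[[  8,  17,  16],
 [  4,   8,  10],
 [  8,  15,  24],
 [  0,  -2,   8],
 [ -4, -10,  -2]]
Now row reduce the product.
R2 ← R2 − (1/2)·R1: [0, -1/2, 2]
R3 ← R3 − R1: [0, -2, 8]
R5 ← R5 + (1/2)·R1: [0, -3/2, 6]
R3 ← R3 − (4)·R2: [0, 0, 0]
R4 ← R4 − (4)·R2: [0, 0, 0]
R5 ← R5 − (3)·R2: [0, 0, 0]
2 nonzero rows, so rank(PB) = 2.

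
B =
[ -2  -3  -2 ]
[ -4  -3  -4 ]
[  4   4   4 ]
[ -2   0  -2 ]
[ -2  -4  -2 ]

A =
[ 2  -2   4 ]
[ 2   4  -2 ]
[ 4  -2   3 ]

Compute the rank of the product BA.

2

First compute BA:
[[-18,  -4,  -8],
 [-30,   4, -22],
 [ 32,   0,  20],
 [-12,   8, -14],
 [-20,  -8,  -6]]
Now row reduce the product.
R2 ← R2 − (5/3)·R1: [0, 32/3, -26/3]
R3 ← R3 + (16/9)·R1: [0, -64/9, 52/9]
R4 ← R4 − (2/3)·R1: [0, 32/3, -26/3]
R5 ← R5 − (10/9)·R1: [0, -32/9, 26/9]
R3 ← R3 + (2/3)·R2: [0, 0, 0]
R4 ← R4 − R2: [0, 0, 0]
R5 ← R5 + (1/3)·R2: [0, 0, 0]
2 nonzero rows, so rank(BA) = 2.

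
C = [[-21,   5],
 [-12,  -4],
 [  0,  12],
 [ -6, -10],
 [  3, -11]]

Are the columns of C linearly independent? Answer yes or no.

yes

Row reduce C to echelon form.
R2 ← R2 − (4/7)·R1: [0, -48/7]
R4 ← R4 − (2/7)·R1: [0, -80/7]
R5 ← R5 + (1/7)·R1: [0, -72/7]
R3 ← R3 + (7/4)·R2: [0, 0]
R4 ← R4 − (5/3)·R2: [0, 0]
R5 ← R5 − (3/2)·R2: [0, 0]
2 pivots among 2 columns.
Every column is a pivot column, so the columns are linearly independent.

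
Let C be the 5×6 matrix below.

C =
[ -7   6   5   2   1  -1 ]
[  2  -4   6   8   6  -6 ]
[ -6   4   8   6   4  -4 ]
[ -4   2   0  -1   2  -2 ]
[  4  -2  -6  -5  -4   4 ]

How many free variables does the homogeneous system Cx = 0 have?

Row reduce to echelon form.
R2 ← R2 + (2/7)·R1: [0, -16/7, 52/7, 60/7, 44/7, -44/7]
R3 ← R3 − (6/7)·R1: [0, -8/7, 26/7, 30/7, 22/7, -22/7]
R4 ← R4 − (4/7)·R1: [0, -10/7, -20/7, -15/7, 10/7, -10/7]
R5 ← R5 + (4/7)·R1: [0, 10/7, -22/7, -27/7, -24/7, 24/7]
R3 ← R3 − (1/2)·R2: [0, 0, 0, 0, 0, 0]
R4 ← R4 − (5/8)·R2: [0, 0, -15/2, -15/2, -5/2, 5/2]
R5 ← R5 + (5/8)·R2: [0, 0, 3/2, 3/2, 1/2, -1/2]
Swap R3 ↔ R4
R5 ← R5 + (1/5)·R3: [0, 0, 0, 0, 0, 0]
3 nonzero rows, so rank(C) = 3.
C has 6 columns; by rank–nullity, nullity = 6 − 3 = 3.

3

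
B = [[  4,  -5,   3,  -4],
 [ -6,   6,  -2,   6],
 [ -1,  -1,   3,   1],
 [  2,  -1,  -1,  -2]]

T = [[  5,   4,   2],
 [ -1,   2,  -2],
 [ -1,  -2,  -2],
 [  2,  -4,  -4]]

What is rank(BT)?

First compute BT:
[[ 14,  16,  28],
 [-22, -32, -44],
 [ -5, -16, -10],
 [  8,  16,  16]]
Now row reduce the product.
R2 ← R2 + (11/7)·R1: [0, -48/7, 0]
R3 ← R3 + (5/14)·R1: [0, -72/7, 0]
R4 ← R4 − (4/7)·R1: [0, 48/7, 0]
R3 ← R3 − (3/2)·R2: [0, 0, 0]
R4 ← R4 + R2: [0, 0, 0]
2 nonzero rows, so rank(BT) = 2.

2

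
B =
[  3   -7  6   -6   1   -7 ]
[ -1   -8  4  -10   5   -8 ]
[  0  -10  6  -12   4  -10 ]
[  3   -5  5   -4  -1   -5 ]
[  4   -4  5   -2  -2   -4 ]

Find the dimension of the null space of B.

Row reduce to echelon form.
R2 ← R2 + (1/3)·R1: [0, -31/3, 6, -12, 16/3, -31/3]
R4 ← R4 − R1: [0, 2, -1, 2, -2, 2]
R5 ← R5 − (4/3)·R1: [0, 16/3, -3, 6, -10/3, 16/3]
R3 ← R3 − (30/31)·R2: [0, 0, 6/31, -12/31, -36/31, 0]
R4 ← R4 + (6/31)·R2: [0, 0, 5/31, -10/31, -30/31, 0]
R5 ← R5 + (16/31)·R2: [0, 0, 3/31, -6/31, -18/31, 0]
R4 ← R4 − (5/6)·R3: [0, 0, 0, 0, 0, 0]
R5 ← R5 − (1/2)·R3: [0, 0, 0, 0, 0, 0]
3 nonzero rows, so rank(B) = 3.
B has 6 columns; by rank–nullity, nullity = 6 − 3 = 3.

3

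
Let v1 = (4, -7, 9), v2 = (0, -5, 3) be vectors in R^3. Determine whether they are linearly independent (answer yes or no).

Form the matrix with these vectors as rows and row reduce.
2 nonzero rows, so the 2 vectors span a space of dimension 2.
Since 2 = 2, the vectors are linearly independent.

yes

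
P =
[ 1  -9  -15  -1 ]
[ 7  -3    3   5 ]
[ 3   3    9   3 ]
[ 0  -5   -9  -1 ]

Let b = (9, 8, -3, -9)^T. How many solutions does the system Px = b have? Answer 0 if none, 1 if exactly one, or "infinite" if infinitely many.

Row reduce the augmented matrix [P | b].
R2 ← R2 − (7)·R1: [0, 60, 108, 12, -55]
R3 ← R3 − (3)·R1: [0, 30, 54, 6, -30]
R3 ← R3 − (1/2)·R2: [0, 0, 0, 0, -5/2]
R4 ← R4 + (1/12)·R2: [0, 0, 0, 0, -163/12]
R4 ← R4 − (163/30)·R3: [0, 0, 0, 0, 0]
The echelon form has 3 nonzero rows; the last pivot sits in the augmented column, so rank(P) = 2 but rank([P|b]) = 3.
Since the ranks differ, the system is inconsistent.
It has no solutions.

0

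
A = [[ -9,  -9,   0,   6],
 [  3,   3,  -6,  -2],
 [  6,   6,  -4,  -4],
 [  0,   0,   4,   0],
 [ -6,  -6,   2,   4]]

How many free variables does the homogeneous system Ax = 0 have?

2

Row reduce to echelon form.
R2 ← R2 + (1/3)·R1: [0, 0, -6, 0]
R3 ← R3 + (2/3)·R1: [0, 0, -4, 0]
R5 ← R5 − (2/3)·R1: [0, 0, 2, 0]
R3 ← R3 − (2/3)·R2: [0, 0, 0, 0]
R4 ← R4 + (2/3)·R2: [0, 0, 0, 0]
R5 ← R5 + (1/3)·R2: [0, 0, 0, 0]
2 nonzero rows, so rank(A) = 2.
A has 4 columns; by rank–nullity, nullity = 4 − 2 = 2.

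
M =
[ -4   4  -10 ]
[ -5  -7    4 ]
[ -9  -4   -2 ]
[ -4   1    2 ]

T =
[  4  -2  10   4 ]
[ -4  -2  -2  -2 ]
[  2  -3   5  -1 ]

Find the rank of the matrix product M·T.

3

First compute MT:
[[-52,  30, -98, -14],
 [ 16,  12, -16, -10],
 [-24,  32, -92, -26],
 [-16,   0, -32, -20]]
Now row reduce the product.
R2 ← R2 + (4/13)·R1: [0, 276/13, -600/13, -186/13]
R3 ← R3 − (6/13)·R1: [0, 236/13, -608/13, -254/13]
R4 ← R4 − (4/13)·R1: [0, -120/13, -24/13, -204/13]
R3 ← R3 − (59/69)·R2: [0, 0, -168/23, -168/23]
R4 ← R4 + (10/23)·R2: [0, 0, -504/23, -504/23]
R4 ← R4 − (3)·R3: [0, 0, 0, 0]
3 nonzero rows, so rank(MT) = 3.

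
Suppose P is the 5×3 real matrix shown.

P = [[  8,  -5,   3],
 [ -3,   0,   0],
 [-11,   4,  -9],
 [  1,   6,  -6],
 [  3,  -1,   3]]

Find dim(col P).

Row reduce to echelon form.
R2 ← R2 + (3/8)·R1: [0, -15/8, 9/8]
R3 ← R3 + (11/8)·R1: [0, -23/8, -39/8]
R4 ← R4 − (1/8)·R1: [0, 53/8, -51/8]
R5 ← R5 − (3/8)·R1: [0, 7/8, 15/8]
R3 ← R3 − (23/15)·R2: [0, 0, -33/5]
R4 ← R4 + (53/15)·R2: [0, 0, -12/5]
R5 ← R5 + (7/15)·R2: [0, 0, 12/5]
R4 ← R4 − (4/11)·R3: [0, 0, 0]
R5 ← R5 + (4/11)·R3: [0, 0, 0]
Echelon form has 3 nonzero rows, so rank(P) = 3.
The column space has dimension equal to the rank: 3.

3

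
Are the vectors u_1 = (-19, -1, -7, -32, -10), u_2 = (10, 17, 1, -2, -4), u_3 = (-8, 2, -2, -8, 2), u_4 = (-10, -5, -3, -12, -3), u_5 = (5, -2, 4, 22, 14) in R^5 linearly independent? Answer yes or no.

no

Form the matrix with these vectors as rows and row reduce.
R2 ← R2 + (10/19)·R1: [0, 313/19, -51/19, -358/19, -176/19]
R3 ← R3 − (8/19)·R1: [0, 46/19, 18/19, 104/19, 118/19]
R4 ← R4 − (10/19)·R1: [0, -85/19, 13/19, 92/19, 43/19]
R5 ← R5 + (5/19)·R1: [0, -43/19, 41/19, 258/19, 216/19]
R3 ← R3 − (46/313)·R2: [0, 0, 420/313, 2580/313, 2370/313]
R4 ← R4 + (85/313)·R2: [0, 0, -14/313, -86/313, -79/313]
R5 ← R5 + (43/313)·R2: [0, 0, 560/313, 3440/313, 3160/313]
R4 ← R4 + (1/30)·R3: [0, 0, 0, 0, 0]
R5 ← R5 − (4/3)·R3: [0, 0, 0, 0, 0]
3 nonzero rows, so the 5 vectors span a space of dimension 3.
Since 3 < 5, the vectors are linearly dependent.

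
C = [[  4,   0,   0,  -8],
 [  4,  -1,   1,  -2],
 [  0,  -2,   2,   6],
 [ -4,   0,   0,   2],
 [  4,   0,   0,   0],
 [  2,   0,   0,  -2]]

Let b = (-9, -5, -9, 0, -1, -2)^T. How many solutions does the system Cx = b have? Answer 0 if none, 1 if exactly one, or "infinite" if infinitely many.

0

Row reduce the augmented matrix [C | b].
R2 ← R2 − R1: [0, -1, 1, 6, 4]
R4 ← R4 + R1: [0, 0, 0, -6, -9]
R5 ← R5 − R1: [0, 0, 0, 8, 8]
R6 ← R6 − (1/2)·R1: [0, 0, 0, 2, 5/2]
R3 ← R3 − (2)·R2: [0, 0, 0, -6, -17]
R4 ← R4 − R3: [0, 0, 0, 0, 8]
R5 ← R5 + (4/3)·R3: [0, 0, 0, 0, -44/3]
R6 ← R6 + (1/3)·R3: [0, 0, 0, 0, -19/6]
R5 ← R5 + (11/6)·R4: [0, 0, 0, 0, 0]
R6 ← R6 + (19/48)·R4: [0, 0, 0, 0, 0]
The echelon form has 4 nonzero rows; the last pivot sits in the augmented column, so rank(C) = 3 but rank([C|b]) = 4.
Since the ranks differ, the system is inconsistent.
It has no solutions.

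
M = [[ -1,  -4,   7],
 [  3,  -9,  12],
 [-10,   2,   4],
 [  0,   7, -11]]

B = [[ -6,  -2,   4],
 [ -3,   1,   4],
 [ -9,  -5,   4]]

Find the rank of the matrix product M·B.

2

First compute MB:
[[-45, -37,   8],
 [-99, -75,  24],
 [ 18,   2, -16],
 [ 78,  62, -16]]
Now row reduce the product.
R2 ← R2 − (11/5)·R1: [0, 32/5, 32/5]
R3 ← R3 + (2/5)·R1: [0, -64/5, -64/5]
R4 ← R4 + (26/15)·R1: [0, -32/15, -32/15]
R3 ← R3 + (2)·R2: [0, 0, 0]
R4 ← R4 + (1/3)·R2: [0, 0, 0]
2 nonzero rows, so rank(MB) = 2.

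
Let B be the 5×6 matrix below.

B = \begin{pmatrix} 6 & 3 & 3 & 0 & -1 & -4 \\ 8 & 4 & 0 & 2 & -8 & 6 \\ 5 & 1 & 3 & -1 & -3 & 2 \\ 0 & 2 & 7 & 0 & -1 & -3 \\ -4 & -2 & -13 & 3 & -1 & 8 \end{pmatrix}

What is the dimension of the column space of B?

4

Row reduce to echelon form.
R2 ← R2 − (4/3)·R1: [0, 0, -4, 2, -20/3, 34/3]
R3 ← R3 − (5/6)·R1: [0, -3/2, 1/2, -1, -13/6, 16/3]
R5 ← R5 + (2/3)·R1: [0, 0, -11, 3, -5/3, 16/3]
Swap R2 ↔ R3
R4 ← R4 + (4/3)·R2: [0, 0, 23/3, -4/3, -35/9, 37/9]
R4 ← R4 + (23/12)·R3: [0, 0, 0, 5/2, -50/3, 155/6]
R5 ← R5 − (11/4)·R3: [0, 0, 0, -5/2, 50/3, -155/6]
R5 ← R5 + R4: [0, 0, 0, 0, 0, 0]
Echelon form has 4 nonzero rows, so rank(B) = 4.
The column space has dimension equal to the rank: 4.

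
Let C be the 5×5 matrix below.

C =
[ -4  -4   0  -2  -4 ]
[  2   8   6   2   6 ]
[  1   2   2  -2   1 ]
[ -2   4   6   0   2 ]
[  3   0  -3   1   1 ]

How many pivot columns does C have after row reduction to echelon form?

Row reduce to echelon form.
R2 ← R2 + (1/2)·R1: [0, 6, 6, 1, 4]
R3 ← R3 + (1/4)·R1: [0, 1, 2, -5/2, 0]
R4 ← R4 − (1/2)·R1: [0, 6, 6, 1, 4]
R5 ← R5 + (3/4)·R1: [0, -3, -3, -1/2, -2]
R3 ← R3 − (1/6)·R2: [0, 0, 1, -8/3, -2/3]
R4 ← R4 − R2: [0, 0, 0, 0, 0]
R5 ← R5 + (1/2)·R2: [0, 0, 0, 0, 0]
Echelon form has 3 nonzero rows, so rank(C) = 3.
Each nonzero row contributes one pivot column: 3 pivot columns.

3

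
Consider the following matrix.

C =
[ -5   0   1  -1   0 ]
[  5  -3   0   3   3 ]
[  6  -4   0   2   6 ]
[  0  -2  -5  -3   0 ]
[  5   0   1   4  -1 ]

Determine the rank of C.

Row reduce to echelon form.
R2 ← R2 + R1: [0, -3, 1, 2, 3]
R3 ← R3 + (6/5)·R1: [0, -4, 6/5, 4/5, 6]
R5 ← R5 + R1: [0, 0, 2, 3, -1]
R3 ← R3 − (4/3)·R2: [0, 0, -2/15, -28/15, 2]
R4 ← R4 − (2/3)·R2: [0, 0, -17/3, -13/3, -2]
R4 ← R4 − (85/2)·R3: [0, 0, 0, 75, -87]
R5 ← R5 + (15)·R3: [0, 0, 0, -25, 29]
R5 ← R5 + (1/3)·R4: [0, 0, 0, 0, 0]
Echelon form has 4 nonzero rows, so rank(C) = 4.

4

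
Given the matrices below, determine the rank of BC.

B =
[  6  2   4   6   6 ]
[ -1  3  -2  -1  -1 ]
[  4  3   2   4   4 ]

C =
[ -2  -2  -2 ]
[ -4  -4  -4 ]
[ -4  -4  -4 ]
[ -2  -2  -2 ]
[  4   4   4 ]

1

First compute BC:
[[-24, -24, -24],
 [ -4,  -4,  -4],
 [-20, -20, -20]]
Now row reduce the product.
R2 ← R2 − (1/6)·R1: [0, 0, 0]
R3 ← R3 − (5/6)·R1: [0, 0, 0]
1 nonzero row, so rank(BC) = 1.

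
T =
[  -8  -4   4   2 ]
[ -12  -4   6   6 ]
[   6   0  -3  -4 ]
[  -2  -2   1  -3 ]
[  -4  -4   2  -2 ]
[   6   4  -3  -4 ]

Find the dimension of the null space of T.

Row reduce to echelon form.
R2 ← R2 − (3/2)·R1: [0, 2, 0, 3]
R3 ← R3 + (3/4)·R1: [0, -3, 0, -5/2]
R4 ← R4 − (1/4)·R1: [0, -1, 0, -7/2]
R5 ← R5 − (1/2)·R1: [0, -2, 0, -3]
R6 ← R6 + (3/4)·R1: [0, 1, 0, -5/2]
R3 ← R3 + (3/2)·R2: [0, 0, 0, 2]
R4 ← R4 + (1/2)·R2: [0, 0, 0, -2]
R5 ← R5 + R2: [0, 0, 0, 0]
R6 ← R6 − (1/2)·R2: [0, 0, 0, -4]
R4 ← R4 + R3: [0, 0, 0, 0]
R6 ← R6 + (2)·R3: [0, 0, 0, 0]
3 nonzero rows, so rank(T) = 3.
T has 4 columns; by rank–nullity, nullity = 4 − 3 = 1.

1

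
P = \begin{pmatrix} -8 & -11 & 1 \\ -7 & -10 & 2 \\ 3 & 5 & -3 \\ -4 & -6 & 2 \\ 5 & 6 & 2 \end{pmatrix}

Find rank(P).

2

Row reduce to echelon form.
R2 ← R2 − (7/8)·R1: [0, -3/8, 9/8]
R3 ← R3 + (3/8)·R1: [0, 7/8, -21/8]
R4 ← R4 − (1/2)·R1: [0, -1/2, 3/2]
R5 ← R5 + (5/8)·R1: [0, -7/8, 21/8]
R3 ← R3 + (7/3)·R2: [0, 0, 0]
R4 ← R4 − (4/3)·R2: [0, 0, 0]
R5 ← R5 − (7/3)·R2: [0, 0, 0]
Echelon form has 2 nonzero rows, so rank(P) = 2.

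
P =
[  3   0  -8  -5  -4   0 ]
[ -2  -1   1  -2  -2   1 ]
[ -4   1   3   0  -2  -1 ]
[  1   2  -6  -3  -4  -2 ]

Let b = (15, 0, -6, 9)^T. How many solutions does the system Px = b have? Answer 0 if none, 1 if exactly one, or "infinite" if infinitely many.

Row reduce the augmented matrix [P | b].
R2 ← R2 + (2/3)·R1: [0, -1, -13/3, -16/3, -14/3, 1, 10]
R3 ← R3 + (4/3)·R1: [0, 1, -23/3, -20/3, -22/3, -1, 14]
R4 ← R4 − (1/3)·R1: [0, 2, -10/3, -4/3, -8/3, -2, 4]
R3 ← R3 + R2: [0, 0, -12, -12, -12, 0, 24]
R4 ← R4 + (2)·R2: [0, 0, -12, -12, -12, 0, 24]
R4 ← R4 − R3: [0, 0, 0, 0, 0, 0, 0]
The echelon form has 3 nonzero rows, and every pivot lies in the first 6 columns, so rank(P) = rank([P|b]) = 3.
The system is consistent.
rank = 3 < 6 unknowns, so there are infinitely many solutions.

infinite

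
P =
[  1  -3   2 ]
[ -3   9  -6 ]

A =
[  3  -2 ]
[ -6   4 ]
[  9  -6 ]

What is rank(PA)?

First compute PA:
[[ 39, -26],
 [-117,  78]]
Now row reduce the product.
R2 ← R2 + (3)·R1: [0, 0]
1 nonzero row, so rank(PA) = 1.

1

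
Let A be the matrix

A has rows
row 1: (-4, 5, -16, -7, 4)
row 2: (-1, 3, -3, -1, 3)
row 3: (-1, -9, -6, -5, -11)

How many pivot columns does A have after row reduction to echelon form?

Row reduce to echelon form.
R2 ← R2 − (1/4)·R1: [0, 7/4, 1, 3/4, 2]
R3 ← R3 − (1/4)·R1: [0, -41/4, -2, -13/4, -12]
R3 ← R3 + (41/7)·R2: [0, 0, 27/7, 8/7, -2/7]
Echelon form has 3 nonzero rows, so rank(A) = 3.
Each nonzero row contributes one pivot column: 3 pivot columns.

3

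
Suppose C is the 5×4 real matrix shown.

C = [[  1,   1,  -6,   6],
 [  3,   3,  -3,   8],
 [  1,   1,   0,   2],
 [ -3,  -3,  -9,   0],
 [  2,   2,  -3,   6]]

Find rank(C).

Row reduce to echelon form.
R2 ← R2 − (3)·R1: [0, 0, 15, -10]
R3 ← R3 − R1: [0, 0, 6, -4]
R4 ← R4 + (3)·R1: [0, 0, -27, 18]
R5 ← R5 − (2)·R1: [0, 0, 9, -6]
R3 ← R3 − (2/5)·R2: [0, 0, 0, 0]
R4 ← R4 + (9/5)·R2: [0, 0, 0, 0]
R5 ← R5 − (3/5)·R2: [0, 0, 0, 0]
Echelon form has 2 nonzero rows, so rank(C) = 2.

2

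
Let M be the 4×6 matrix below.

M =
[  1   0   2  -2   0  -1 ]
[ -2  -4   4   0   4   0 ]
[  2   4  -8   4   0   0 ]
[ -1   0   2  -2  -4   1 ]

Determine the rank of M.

Row reduce to echelon form.
R2 ← R2 + (2)·R1: [0, -4, 8, -4, 4, -2]
R3 ← R3 − (2)·R1: [0, 4, -12, 8, 0, 2]
R4 ← R4 + R1: [0, 0, 4, -4, -4, 0]
R3 ← R3 + R2: [0, 0, -4, 4, 4, 0]
R4 ← R4 + R3: [0, 0, 0, 0, 0, 0]
Echelon form has 3 nonzero rows, so rank(M) = 3.

3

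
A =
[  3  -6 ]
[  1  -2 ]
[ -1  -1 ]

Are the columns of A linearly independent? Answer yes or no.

yes

Row reduce A to echelon form.
R2 ← R2 − (1/3)·R1: [0, 0]
R3 ← R3 + (1/3)·R1: [0, -3]
Swap R2 ↔ R3
2 pivots among 2 columns.
Every column is a pivot column, so the columns are linearly independent.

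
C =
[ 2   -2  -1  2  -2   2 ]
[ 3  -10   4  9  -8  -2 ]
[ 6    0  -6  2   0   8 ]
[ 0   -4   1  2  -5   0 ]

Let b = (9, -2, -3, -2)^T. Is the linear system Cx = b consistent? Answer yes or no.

Row reduce the augmented matrix [C | b].
R2 ← R2 − (3/2)·R1: [0, -7, 11/2, 6, -5, -5, -31/2]
R3 ← R3 − (3)·R1: [0, 6, -3, -4, 6, 2, -30]
R3 ← R3 + (6/7)·R2: [0, 0, 12/7, 8/7, 12/7, -16/7, -303/7]
R4 ← R4 − (4/7)·R2: [0, 0, -15/7, -10/7, -15/7, 20/7, 48/7]
R4 ← R4 + (5/4)·R3: [0, 0, 0, 0, 0, 0, -189/4]
The echelon form has 4 nonzero rows; the last pivot sits in the augmented column, so rank(C) = 3 but rank([C|b]) = 4.
Since the ranks differ, the system is inconsistent.

no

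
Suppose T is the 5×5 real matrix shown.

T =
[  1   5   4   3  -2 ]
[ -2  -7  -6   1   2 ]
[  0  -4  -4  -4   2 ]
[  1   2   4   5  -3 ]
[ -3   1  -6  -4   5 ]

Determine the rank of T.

Row reduce to echelon form.
R2 ← R2 + (2)·R1: [0, 3, 2, 7, -2]
R4 ← R4 − R1: [0, -3, 0, 2, -1]
R5 ← R5 + (3)·R1: [0, 16, 6, 5, -1]
R3 ← R3 + (4/3)·R2: [0, 0, -4/3, 16/3, -2/3]
R4 ← R4 + R2: [0, 0, 2, 9, -3]
R5 ← R5 − (16/3)·R2: [0, 0, -14/3, -97/3, 29/3]
R4 ← R4 + (3/2)·R3: [0, 0, 0, 17, -4]
R5 ← R5 − (7/2)·R3: [0, 0, 0, -51, 12]
R5 ← R5 + (3)·R4: [0, 0, 0, 0, 0]
Echelon form has 4 nonzero rows, so rank(T) = 4.

4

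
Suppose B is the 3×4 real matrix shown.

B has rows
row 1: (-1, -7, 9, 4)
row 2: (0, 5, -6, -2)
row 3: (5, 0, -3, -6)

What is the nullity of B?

2

Row reduce to echelon form.
R3 ← R3 + (5)·R1: [0, -35, 42, 14]
R3 ← R3 + (7)·R2: [0, 0, 0, 0]
2 nonzero rows, so rank(B) = 2.
B has 4 columns; by rank–nullity, nullity = 4 − 2 = 2.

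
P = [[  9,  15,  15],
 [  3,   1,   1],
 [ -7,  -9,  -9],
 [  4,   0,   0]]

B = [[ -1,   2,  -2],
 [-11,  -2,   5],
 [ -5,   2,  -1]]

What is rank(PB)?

2

First compute PB:
[[-249,  18,  42],
 [-19,   6,  -2],
 [151, -14, -22],
 [ -4,   8,  -8]]
Now row reduce the product.
R2 ← R2 − (19/249)·R1: [0, 384/83, -432/83]
R3 ← R3 + (151/249)·R1: [0, -256/83, 288/83]
R4 ← R4 − (4/249)·R1: [0, 640/83, -720/83]
R3 ← R3 + (2/3)·R2: [0, 0, 0]
R4 ← R4 − (5/3)·R2: [0, 0, 0]
2 nonzero rows, so rank(PB) = 2.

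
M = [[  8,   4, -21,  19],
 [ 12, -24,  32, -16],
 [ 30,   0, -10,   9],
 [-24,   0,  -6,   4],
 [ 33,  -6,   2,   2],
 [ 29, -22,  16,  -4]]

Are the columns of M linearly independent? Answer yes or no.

yes

Row reduce M to echelon form.
R2 ← R2 − (3/2)·R1: [0, -30, 127/2, -89/2]
R3 ← R3 − (15/4)·R1: [0, -15, 275/4, -249/4]
R4 ← R4 + (3)·R1: [0, 12, -69, 61]
R5 ← R5 − (33/8)·R1: [0, -45/2, 709/8, -611/8]
R6 ← R6 − (29/8)·R1: [0, -73/2, 737/8, -583/8]
R3 ← R3 − (1/2)·R2: [0, 0, 37, -40]
R4 ← R4 + (2/5)·R2: [0, 0, -218/5, 216/5]
R5 ← R5 − (3/4)·R2: [0, 0, 41, -43]
R6 ← R6 − (73/60)·R2: [0, 0, 223/15, -281/15]
R4 ← R4 + (218/185)·R3: [0, 0, 0, -728/185]
R5 ← R5 − (41/37)·R3: [0, 0, 0, 49/37]
R6 ← R6 − (223/555)·R3: [0, 0, 0, -1477/555]
R5 ← R5 + (35/104)·R4: [0, 0, 0, 0]
R6 ← R6 − (211/312)·R4: [0, 0, 0, 0]
4 pivots among 4 columns.
Every column is a pivot column, so the columns are linearly independent.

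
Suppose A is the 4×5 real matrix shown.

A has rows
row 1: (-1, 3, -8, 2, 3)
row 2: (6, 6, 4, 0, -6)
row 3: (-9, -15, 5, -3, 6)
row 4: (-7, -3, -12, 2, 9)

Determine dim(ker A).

Row reduce to echelon form.
R2 ← R2 + (6)·R1: [0, 24, -44, 12, 12]
R3 ← R3 − (9)·R1: [0, -42, 77, -21, -21]
R4 ← R4 − (7)·R1: [0, -24, 44, -12, -12]
R3 ← R3 + (7/4)·R2: [0, 0, 0, 0, 0]
R4 ← R4 + R2: [0, 0, 0, 0, 0]
2 nonzero rows, so rank(A) = 2.
A has 5 columns; by rank–nullity, nullity = 5 − 2 = 3.

3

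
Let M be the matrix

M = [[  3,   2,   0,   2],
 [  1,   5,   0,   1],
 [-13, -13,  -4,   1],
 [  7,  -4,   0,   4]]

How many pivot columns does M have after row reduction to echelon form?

3

Row reduce to echelon form.
R2 ← R2 − (1/3)·R1: [0, 13/3, 0, 1/3]
R3 ← R3 + (13/3)·R1: [0, -13/3, -4, 29/3]
R4 ← R4 − (7/3)·R1: [0, -26/3, 0, -2/3]
R3 ← R3 + R2: [0, 0, -4, 10]
R4 ← R4 + (2)·R2: [0, 0, 0, 0]
Echelon form has 3 nonzero rows, so rank(M) = 3.
Each nonzero row contributes one pivot column: 3 pivot columns.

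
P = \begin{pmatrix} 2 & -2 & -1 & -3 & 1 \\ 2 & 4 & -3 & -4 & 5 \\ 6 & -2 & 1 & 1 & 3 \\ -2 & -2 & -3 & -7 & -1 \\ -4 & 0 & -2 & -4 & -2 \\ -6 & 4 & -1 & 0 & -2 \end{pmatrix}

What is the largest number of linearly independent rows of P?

Row reduce to echelon form.
R2 ← R2 − R1: [0, 6, -2, -1, 4]
R3 ← R3 − (3)·R1: [0, 4, 4, 10, 0]
R4 ← R4 + R1: [0, -4, -4, -10, 0]
R5 ← R5 + (2)·R1: [0, -4, -4, -10, 0]
R6 ← R6 + (3)·R1: [0, -2, -4, -9, 1]
R3 ← R3 − (2/3)·R2: [0, 0, 16/3, 32/3, -8/3]
R4 ← R4 + (2/3)·R2: [0, 0, -16/3, -32/3, 8/3]
R5 ← R5 + (2/3)·R2: [0, 0, -16/3, -32/3, 8/3]
R6 ← R6 + (1/3)·R2: [0, 0, -14/3, -28/3, 7/3]
R4 ← R4 + R3: [0, 0, 0, 0, 0]
R5 ← R5 + R3: [0, 0, 0, 0, 0]
R6 ← R6 + (7/8)·R3: [0, 0, 0, 0, 0]
Echelon form has 3 nonzero rows, so rank(P) = 3.
The rank gives the maximum number of linearly independent rows: 3.

3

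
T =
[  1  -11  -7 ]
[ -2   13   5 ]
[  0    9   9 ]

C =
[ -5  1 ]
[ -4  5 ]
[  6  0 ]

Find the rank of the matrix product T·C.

2

First compute TC:
[[ -3, -54],
 [-12,  63],
 [ 18,  45]]
Now row reduce the product.
R2 ← R2 − (4)·R1: [0, 279]
R3 ← R3 + (6)·R1: [0, -279]
R3 ← R3 + R2: [0, 0]
2 nonzero rows, so rank(TC) = 2.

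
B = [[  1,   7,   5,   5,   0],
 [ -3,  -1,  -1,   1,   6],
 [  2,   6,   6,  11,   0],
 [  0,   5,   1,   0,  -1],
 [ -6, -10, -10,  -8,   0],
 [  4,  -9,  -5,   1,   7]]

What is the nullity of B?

0

Row reduce to echelon form.
R2 ← R2 + (3)·R1: [0, 20, 14, 16, 6]
R3 ← R3 − (2)·R1: [0, -8, -4, 1, 0]
R5 ← R5 + (6)·R1: [0, 32, 20, 22, 0]
R6 ← R6 − (4)·R1: [0, -37, -25, -19, 7]
R3 ← R3 + (2/5)·R2: [0, 0, 8/5, 37/5, 12/5]
R4 ← R4 − (1/4)·R2: [0, 0, -5/2, -4, -5/2]
R5 ← R5 − (8/5)·R2: [0, 0, -12/5, -18/5, -48/5]
R6 ← R6 + (37/20)·R2: [0, 0, 9/10, 53/5, 181/10]
R4 ← R4 + (25/16)·R3: [0, 0, 0, 121/16, 5/4]
R5 ← R5 + (3/2)·R3: [0, 0, 0, 15/2, -6]
R6 ← R6 − (9/16)·R3: [0, 0, 0, 103/16, 67/4]
R5 ← R5 − (120/121)·R4: [0, 0, 0, 0, -876/121]
R6 ← R6 − (103/121)·R4: [0, 0, 0, 0, 1898/121]
R6 ← R6 + (13/6)·R5: [0, 0, 0, 0, 0]
5 nonzero rows, so rank(B) = 5.
B has 5 columns; by rank–nullity, nullity = 5 − 5 = 0.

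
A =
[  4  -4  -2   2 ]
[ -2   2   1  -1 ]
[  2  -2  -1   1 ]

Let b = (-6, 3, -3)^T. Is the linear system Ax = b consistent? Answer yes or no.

yes

Row reduce the augmented matrix [A | b].
R2 ← R2 + (1/2)·R1: [0, 0, 0, 0, 0]
R3 ← R3 − (1/2)·R1: [0, 0, 0, 0, 0]
The echelon form has 1 nonzero rows, and every pivot lies in the first 4 columns, so rank(A) = rank([A|b]) = 1.
The system is consistent.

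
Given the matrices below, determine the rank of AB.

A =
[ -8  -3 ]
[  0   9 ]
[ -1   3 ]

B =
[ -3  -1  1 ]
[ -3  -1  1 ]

1

First compute AB:
[[ 33,  11, -11],
 [-27,  -9,   9],
 [ -6,  -2,   2]]
Now row reduce the product.
R2 ← R2 + (9/11)·R1: [0, 0, 0]
R3 ← R3 + (2/11)·R1: [0, 0, 0]
1 nonzero row, so rank(AB) = 1.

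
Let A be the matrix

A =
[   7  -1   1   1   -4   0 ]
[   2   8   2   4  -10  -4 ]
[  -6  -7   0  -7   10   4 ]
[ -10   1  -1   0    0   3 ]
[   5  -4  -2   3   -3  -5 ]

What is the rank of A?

5

Row reduce to echelon form.
R2 ← R2 − (2/7)·R1: [0, 58/7, 12/7, 26/7, -62/7, -4]
R3 ← R3 + (6/7)·R1: [0, -55/7, 6/7, -43/7, 46/7, 4]
R4 ← R4 + (10/7)·R1: [0, -3/7, 3/7, 10/7, -40/7, 3]
R5 ← R5 − (5/7)·R1: [0, -23/7, -19/7, 16/7, -1/7, -5]
R3 ← R3 + (55/58)·R2: [0, 0, 72/29, -76/29, -53/29, 6/29]
R4 ← R4 + (3/58)·R2: [0, 0, 15/29, 47/29, -179/29, 81/29]
R5 ← R5 + (23/58)·R2: [0, 0, -59/29, 109/29, -106/29, -191/29]
R4 ← R4 − (5/24)·R3: [0, 0, 0, 13/6, -139/24, 11/4]
R5 ← R5 + (59/72)·R3: [0, 0, 0, 29/18, -371/72, -77/12]
R5 ← R5 − (29/39)·R4: [0, 0, 0, 0, -11/13, -110/13]
Echelon form has 5 nonzero rows, so rank(A) = 5.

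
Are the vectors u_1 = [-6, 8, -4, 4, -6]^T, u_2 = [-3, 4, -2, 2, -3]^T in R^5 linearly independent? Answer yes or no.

no

Form the matrix with these vectors as rows and row reduce.
R2 ← R2 − (1/2)·R1: [0, 0, 0, 0, 0]
1 nonzero row, so the 2 vectors span a space of dimension 1.
Since 1 < 2, the vectors are linearly dependent.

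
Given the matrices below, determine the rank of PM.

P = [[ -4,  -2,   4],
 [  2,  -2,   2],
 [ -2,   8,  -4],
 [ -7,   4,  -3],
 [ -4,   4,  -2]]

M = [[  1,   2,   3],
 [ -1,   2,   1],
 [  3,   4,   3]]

First compute PM:
[[ 10,   4,  -2],
 [ 10,   8,  10],
 [-22,  -4, -10],
 [-20, -18, -26],
 [-14,  -8, -14]]
Now row reduce the product.
R2 ← R2 − R1: [0, 4, 12]
R3 ← R3 + (11/5)·R1: [0, 24/5, -72/5]
R4 ← R4 + (2)·R1: [0, -10, -30]
R5 ← R5 + (7/5)·R1: [0, -12/5, -84/5]
R3 ← R3 − (6/5)·R2: [0, 0, -144/5]
R4 ← R4 + (5/2)·R2: [0, 0, 0]
R5 ← R5 + (3/5)·R2: [0, 0, -48/5]
R5 ← R5 − (1/3)·R3: [0, 0, 0]
3 nonzero rows, so rank(PM) = 3.

3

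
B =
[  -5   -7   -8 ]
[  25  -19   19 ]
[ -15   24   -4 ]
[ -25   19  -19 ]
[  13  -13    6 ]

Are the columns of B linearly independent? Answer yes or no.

yes

Row reduce B to echelon form.
R2 ← R2 + (5)·R1: [0, -54, -21]
R3 ← R3 − (3)·R1: [0, 45, 20]
R4 ← R4 − (5)·R1: [0, 54, 21]
R5 ← R5 + (13/5)·R1: [0, -156/5, -74/5]
R3 ← R3 + (5/6)·R2: [0, 0, 5/2]
R4 ← R4 + R2: [0, 0, 0]
R5 ← R5 − (26/45)·R2: [0, 0, -8/3]
R5 ← R5 + (16/15)·R3: [0, 0, 0]
3 pivots among 3 columns.
Every column is a pivot column, so the columns are linearly independent.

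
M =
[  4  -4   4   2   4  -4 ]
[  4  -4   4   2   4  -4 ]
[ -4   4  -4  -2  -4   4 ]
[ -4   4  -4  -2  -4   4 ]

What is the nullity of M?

5

Row reduce to echelon form.
R2 ← R2 − R1: [0, 0, 0, 0, 0, 0]
R3 ← R3 + R1: [0, 0, 0, 0, 0, 0]
R4 ← R4 + R1: [0, 0, 0, 0, 0, 0]
1 nonzero row, so rank(M) = 1.
M has 6 columns; by rank–nullity, nullity = 6 − 1 = 5.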